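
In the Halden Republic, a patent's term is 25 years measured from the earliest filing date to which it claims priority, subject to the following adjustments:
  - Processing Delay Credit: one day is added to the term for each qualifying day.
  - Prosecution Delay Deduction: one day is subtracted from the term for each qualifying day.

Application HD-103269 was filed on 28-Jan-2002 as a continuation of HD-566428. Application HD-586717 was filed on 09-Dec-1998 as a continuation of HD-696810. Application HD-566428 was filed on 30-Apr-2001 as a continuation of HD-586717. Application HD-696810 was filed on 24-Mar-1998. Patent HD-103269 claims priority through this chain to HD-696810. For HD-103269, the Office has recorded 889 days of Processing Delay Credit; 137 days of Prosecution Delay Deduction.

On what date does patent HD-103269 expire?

April 14, 2025

Earliest priority filing: 24 March 1998.
Base term: 24 March 1998 + 25 years → 24 March 2023.
Processing Delay Credit: +889 days → 29 August 2025.
Prosecution Delay Deduction: −137 days → 14 April 2025.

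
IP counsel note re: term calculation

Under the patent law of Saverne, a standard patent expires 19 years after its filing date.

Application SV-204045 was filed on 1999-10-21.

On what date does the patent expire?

2018-10-21

Filing date + 19 years → 21 October 2018.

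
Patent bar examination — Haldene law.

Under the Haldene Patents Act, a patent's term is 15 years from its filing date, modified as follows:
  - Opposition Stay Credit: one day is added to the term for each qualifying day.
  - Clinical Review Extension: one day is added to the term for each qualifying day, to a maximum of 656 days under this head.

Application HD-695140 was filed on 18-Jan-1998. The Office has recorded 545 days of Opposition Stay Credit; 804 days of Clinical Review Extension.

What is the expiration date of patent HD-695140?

Base term: filing date + 15 years → 18 January 2013.
Opposition Stay Credit: +545 days → 17 July 2014.
Clinical Review Extension: 804 days claimed exceeds the 656-day cap, so +656 days → 3 May 2016.

2016-05-03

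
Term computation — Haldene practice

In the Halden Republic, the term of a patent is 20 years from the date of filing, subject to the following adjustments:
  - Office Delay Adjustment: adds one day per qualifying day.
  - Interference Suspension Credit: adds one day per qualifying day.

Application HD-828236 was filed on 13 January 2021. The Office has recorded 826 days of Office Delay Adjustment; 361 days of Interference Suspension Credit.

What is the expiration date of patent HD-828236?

April 14, 2044

Base term: filing date + 20 years → 13 January 2041.
Office Delay Adjustment: +826 days → 19 April 2043.
Interference Suspension Credit: +361 days → 14 April 2044.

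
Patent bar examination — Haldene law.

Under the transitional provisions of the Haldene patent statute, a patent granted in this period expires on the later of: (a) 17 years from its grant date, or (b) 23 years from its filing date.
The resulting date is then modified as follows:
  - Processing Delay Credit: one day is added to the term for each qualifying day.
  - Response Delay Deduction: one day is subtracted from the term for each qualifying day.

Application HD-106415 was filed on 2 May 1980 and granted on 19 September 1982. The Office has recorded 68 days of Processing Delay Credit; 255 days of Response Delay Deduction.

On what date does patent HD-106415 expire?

October 27, 2002

(a) grant + 17 years → 19 September 1999.
(b) filing + 23 years → 2 May 2003.
Later of the two: 2 May 2003.
Processing Delay Credit: +68 days → 9 July 2003.
Response Delay Deduction: −255 days → 27 October 2002.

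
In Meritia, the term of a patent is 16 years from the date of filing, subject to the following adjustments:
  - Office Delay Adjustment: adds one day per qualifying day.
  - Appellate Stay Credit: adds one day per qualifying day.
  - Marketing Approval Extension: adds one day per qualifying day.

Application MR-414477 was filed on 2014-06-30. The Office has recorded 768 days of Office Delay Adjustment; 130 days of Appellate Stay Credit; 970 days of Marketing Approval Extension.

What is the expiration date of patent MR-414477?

2035-08-11

Base term: filing date + 16 years → 30 June 2030.
Office Delay Adjustment: +768 days → 6 August 2032.
Appellate Stay Credit: +130 days → 14 December 2032.
Marketing Approval Extension: +970 days → 11 August 2035.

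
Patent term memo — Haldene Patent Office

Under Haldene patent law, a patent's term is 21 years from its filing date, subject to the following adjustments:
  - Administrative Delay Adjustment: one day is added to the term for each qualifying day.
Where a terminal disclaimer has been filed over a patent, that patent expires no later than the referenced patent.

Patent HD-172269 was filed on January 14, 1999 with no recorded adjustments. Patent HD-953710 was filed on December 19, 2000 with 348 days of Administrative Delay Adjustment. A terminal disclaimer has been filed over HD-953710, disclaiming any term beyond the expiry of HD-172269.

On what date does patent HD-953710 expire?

2020-01-14

Natural term of HD-953710:
  Base: filing + 21 years → 19 December 2021.
  Administrative Delay Adjustment: +348 days → 2 December 2022.
Expiry of referenced patent HD-172269:
  Base: filing + 21 years → 14 January 2020.
Terminal disclaimer: HD-953710 expires on the earlier of 2 December 2022 and 14 January 2020.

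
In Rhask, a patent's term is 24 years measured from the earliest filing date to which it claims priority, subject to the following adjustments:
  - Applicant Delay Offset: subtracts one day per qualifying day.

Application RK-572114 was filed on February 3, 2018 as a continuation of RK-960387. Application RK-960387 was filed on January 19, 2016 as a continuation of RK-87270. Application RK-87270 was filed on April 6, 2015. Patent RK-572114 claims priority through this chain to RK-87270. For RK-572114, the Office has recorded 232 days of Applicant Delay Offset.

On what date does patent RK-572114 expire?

Earliest priority filing: 6 April 2015.
Base term: 6 April 2015 + 24 years → 6 April 2039.
Applicant Delay Offset: −232 days → 17 August 2038.

August 17, 2038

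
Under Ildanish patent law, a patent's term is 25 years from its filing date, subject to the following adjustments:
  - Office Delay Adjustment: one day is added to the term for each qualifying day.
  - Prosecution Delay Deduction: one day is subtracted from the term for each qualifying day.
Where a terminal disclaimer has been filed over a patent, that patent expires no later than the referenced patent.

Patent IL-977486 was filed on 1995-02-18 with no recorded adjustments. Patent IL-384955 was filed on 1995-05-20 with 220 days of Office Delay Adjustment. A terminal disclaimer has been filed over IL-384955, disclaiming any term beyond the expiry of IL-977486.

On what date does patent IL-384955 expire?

Natural term of IL-384955:
  Base: filing + 25 years → 20 May 2020.
  Office Delay Adjustment: +220 days → 26 December 2020.
Expiry of referenced patent IL-977486:
  Base: filing + 25 years → 18 February 2020.
Terminal disclaimer: IL-384955 expires on the earlier of 26 December 2020 and 18 February 2020.

February 18, 2020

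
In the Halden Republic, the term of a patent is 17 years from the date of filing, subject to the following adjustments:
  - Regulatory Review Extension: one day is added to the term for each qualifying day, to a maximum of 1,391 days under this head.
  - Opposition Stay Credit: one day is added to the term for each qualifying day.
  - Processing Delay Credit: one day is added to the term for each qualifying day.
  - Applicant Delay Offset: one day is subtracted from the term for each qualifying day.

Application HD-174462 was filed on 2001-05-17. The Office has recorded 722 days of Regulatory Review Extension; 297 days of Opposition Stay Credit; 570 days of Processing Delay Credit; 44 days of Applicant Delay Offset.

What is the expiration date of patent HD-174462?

August 9, 2022

Base term: filing date + 17 years → 17 May 2018.
Regulatory Review Extension: 722 days (within the 1391-day cap) → +722 days → 8 May 2020.
Opposition Stay Credit: +297 days → 1 March 2021.
Processing Delay Credit: +570 days → 22 September 2022.
Applicant Delay Offset: −44 days → 9 August 2022.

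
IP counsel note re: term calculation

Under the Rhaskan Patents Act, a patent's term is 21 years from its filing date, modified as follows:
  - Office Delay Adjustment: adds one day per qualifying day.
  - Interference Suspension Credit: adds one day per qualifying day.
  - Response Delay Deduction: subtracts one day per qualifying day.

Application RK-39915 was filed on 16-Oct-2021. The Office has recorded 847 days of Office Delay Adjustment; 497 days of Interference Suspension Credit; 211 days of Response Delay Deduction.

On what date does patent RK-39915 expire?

Base term: filing date + 21 years → 16 October 2042.
Office Delay Adjustment: +847 days → 9 February 2045.
Interference Suspension Credit: +497 days → 21 June 2046.
Response Delay Deduction: −211 days → 22 November 2045.

2045-11-22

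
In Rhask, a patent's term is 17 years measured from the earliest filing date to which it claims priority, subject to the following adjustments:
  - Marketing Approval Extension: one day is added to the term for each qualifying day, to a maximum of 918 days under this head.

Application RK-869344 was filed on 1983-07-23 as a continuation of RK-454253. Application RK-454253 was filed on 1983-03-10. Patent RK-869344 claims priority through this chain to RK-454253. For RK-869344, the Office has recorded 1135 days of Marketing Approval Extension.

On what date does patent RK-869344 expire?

2002-09-14

Earliest priority filing: 10 March 1983.
Base term: 10 March 1983 + 17 years → 10 March 2000.
Marketing Approval Extension: 1135 days claimed exceeds the 918-day cap, so +918 days → 14 September 2002.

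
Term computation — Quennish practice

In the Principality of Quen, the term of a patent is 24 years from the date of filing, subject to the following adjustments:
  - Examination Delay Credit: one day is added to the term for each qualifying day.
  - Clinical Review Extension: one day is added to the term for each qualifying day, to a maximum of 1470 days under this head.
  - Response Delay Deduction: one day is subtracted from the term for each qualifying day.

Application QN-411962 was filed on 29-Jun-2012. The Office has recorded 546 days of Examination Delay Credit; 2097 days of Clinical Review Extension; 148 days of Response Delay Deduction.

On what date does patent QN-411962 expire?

Base term: filing date + 24 years → 29 June 2036.
Examination Delay Credit: +546 days → 27 December 2037.
Clinical Review Extension: 2097 days claimed exceeds the 1470-day cap, so +1470 days → 5 January 2042.
Response Delay Deduction: −148 days → 10 August 2041.

August 10, 2041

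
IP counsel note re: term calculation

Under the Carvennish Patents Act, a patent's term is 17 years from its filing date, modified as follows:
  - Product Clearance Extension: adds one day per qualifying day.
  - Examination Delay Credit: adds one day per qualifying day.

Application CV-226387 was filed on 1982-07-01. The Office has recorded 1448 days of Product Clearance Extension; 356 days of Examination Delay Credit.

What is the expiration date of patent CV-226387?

June 8, 2004

Base term: filing date + 17 years → 1 July 1999.
Product Clearance Extension: +1448 days → 18 June 2003.
Examination Delay Credit: +356 days → 8 June 2004.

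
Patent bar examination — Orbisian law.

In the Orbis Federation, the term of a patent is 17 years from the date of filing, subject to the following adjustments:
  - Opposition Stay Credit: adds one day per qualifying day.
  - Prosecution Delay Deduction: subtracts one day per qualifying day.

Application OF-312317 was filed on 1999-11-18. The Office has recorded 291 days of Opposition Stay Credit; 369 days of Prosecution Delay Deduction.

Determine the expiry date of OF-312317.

2016-09-01

Base term: filing date + 17 years → 18 November 2016.
Opposition Stay Credit: +291 days → 5 September 2017.
Prosecution Delay Deduction: −369 days → 1 September 2016.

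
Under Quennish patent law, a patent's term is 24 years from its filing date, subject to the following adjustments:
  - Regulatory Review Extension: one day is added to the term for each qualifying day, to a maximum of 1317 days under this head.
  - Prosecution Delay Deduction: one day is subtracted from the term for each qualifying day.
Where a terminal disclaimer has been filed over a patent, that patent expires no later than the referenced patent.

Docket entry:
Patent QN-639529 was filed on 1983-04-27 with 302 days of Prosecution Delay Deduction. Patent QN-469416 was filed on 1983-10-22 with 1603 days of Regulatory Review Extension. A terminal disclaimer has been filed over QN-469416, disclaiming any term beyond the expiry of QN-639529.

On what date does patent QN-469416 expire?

Natural term of QN-469416:
  Base: filing + 24 years → 22 October 2007.
  Regulatory Review Extension: 1603 days claimed exceeds the 1317-day cap, so +1317 days → 31 May 2011.
Expiry of referenced patent QN-639529:
  Base: filing + 24 years → 27 April 2007.
  Prosecution Delay Deduction: −302 days → 29 June 2006.
Terminal disclaimer: QN-469416 expires on the earlier of 31 May 2011 and 29 June 2006.

June 29, 2006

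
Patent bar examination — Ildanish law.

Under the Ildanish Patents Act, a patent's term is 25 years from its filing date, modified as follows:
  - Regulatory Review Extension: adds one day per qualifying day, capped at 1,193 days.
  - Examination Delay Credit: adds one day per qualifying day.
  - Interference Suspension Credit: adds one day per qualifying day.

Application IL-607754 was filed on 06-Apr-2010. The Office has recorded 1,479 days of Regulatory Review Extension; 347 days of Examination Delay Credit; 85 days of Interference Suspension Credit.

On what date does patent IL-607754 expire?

Base term: filing date + 25 years → 6 April 2035.
Regulatory Review Extension: 1479 days claimed exceeds the 1193-day cap, so +1193 days → 12 July 2038.
Examination Delay Credit: +347 days → 24 June 2039.
Interference Suspension Credit: +85 days → 17 September 2039.

2039-09-17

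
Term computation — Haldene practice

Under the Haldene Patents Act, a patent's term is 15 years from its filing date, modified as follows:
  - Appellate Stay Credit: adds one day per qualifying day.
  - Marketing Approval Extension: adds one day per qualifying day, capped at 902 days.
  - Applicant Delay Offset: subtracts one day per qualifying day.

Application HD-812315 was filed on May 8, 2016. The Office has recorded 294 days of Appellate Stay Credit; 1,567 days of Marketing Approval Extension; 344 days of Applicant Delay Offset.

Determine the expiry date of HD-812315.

Base term: filing date + 15 years → 8 May 2031.
Appellate Stay Credit: +294 days → 26 February 2032.
Marketing Approval Extension: 1567 days claimed exceeds the 902-day cap, so +902 days → 16 August 2034.
Applicant Delay Offset: −344 days → 6 September 2033.

September 6, 2033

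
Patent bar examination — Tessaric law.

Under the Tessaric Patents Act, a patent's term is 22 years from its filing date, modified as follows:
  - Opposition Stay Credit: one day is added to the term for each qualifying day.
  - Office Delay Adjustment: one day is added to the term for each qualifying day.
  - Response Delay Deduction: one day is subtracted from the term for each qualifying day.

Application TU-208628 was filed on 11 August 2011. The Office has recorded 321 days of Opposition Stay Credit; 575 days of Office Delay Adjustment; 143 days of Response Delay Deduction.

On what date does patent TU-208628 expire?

Base term: filing date + 22 years → 11 August 2033.
Opposition Stay Credit: +321 days → 28 June 2034.
Office Delay Adjustment: +575 days → 24 January 2036.
Response Delay Deduction: −143 days → 3 September 2035.

2035-09-03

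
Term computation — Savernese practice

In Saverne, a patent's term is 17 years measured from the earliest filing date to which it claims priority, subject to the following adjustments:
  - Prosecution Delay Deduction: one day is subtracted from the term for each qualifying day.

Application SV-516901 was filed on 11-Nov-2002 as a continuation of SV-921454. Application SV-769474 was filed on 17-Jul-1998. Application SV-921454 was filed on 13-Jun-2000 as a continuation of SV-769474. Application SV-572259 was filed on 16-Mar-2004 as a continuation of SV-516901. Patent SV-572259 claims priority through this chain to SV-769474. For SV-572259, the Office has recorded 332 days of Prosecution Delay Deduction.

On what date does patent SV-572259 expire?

2014-08-19

Earliest priority filing: 17 July 1998.
Base term: 17 July 1998 + 17 years → 17 July 2015.
Prosecution Delay Deduction: −332 days → 19 August 2014.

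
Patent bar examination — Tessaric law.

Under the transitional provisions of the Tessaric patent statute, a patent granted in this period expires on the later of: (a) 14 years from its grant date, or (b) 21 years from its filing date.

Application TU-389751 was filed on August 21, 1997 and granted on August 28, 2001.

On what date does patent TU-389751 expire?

August 21, 2018

(a) grant + 14 years → 28 August 2015.
(b) filing + 21 years → 21 August 2018.
Later of the two: 21 August 2018.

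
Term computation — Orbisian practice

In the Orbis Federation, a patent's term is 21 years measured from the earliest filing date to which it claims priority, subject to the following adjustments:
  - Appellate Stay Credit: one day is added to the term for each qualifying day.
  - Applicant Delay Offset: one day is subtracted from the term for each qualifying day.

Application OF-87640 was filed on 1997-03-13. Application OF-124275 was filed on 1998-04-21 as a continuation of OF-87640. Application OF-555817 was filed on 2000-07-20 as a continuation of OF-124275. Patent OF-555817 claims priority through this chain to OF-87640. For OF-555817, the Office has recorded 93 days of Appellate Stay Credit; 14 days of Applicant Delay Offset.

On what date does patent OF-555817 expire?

Earliest priority filing: 13 March 1997.
Base term: 13 March 1997 + 21 years → 13 March 2018.
Appellate Stay Credit: +93 days → 14 June 2018.
Applicant Delay Offset: −14 days → 31 May 2018.

2018-05-31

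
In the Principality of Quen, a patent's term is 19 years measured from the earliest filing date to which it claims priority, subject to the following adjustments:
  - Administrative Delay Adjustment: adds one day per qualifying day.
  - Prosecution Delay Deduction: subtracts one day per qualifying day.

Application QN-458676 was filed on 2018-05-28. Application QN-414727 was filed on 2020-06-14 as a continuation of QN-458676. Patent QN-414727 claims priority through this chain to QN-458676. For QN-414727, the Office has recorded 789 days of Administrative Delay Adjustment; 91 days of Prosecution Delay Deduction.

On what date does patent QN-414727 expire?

Earliest priority filing: 28 May 2018.
Base term: 28 May 2018 + 19 years → 28 May 2037.
Administrative Delay Adjustment: +789 days → 26 July 2039.
Prosecution Delay Deduction: −91 days → 26 April 2039.

2039-04-26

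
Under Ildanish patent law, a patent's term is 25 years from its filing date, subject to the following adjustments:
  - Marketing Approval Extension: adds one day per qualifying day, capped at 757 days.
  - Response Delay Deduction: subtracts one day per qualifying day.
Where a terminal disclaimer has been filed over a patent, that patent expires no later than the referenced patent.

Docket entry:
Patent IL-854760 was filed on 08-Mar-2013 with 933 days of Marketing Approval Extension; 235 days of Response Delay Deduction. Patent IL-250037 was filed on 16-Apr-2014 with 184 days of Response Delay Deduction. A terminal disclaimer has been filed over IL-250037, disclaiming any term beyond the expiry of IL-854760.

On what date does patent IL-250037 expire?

October 14, 2038

Natural term of IL-250037:
  Base: filing + 25 years → 16 April 2039.
  Response Delay Deduction: −184 days → 14 October 2038.
Expiry of referenced patent IL-854760:
  Base: filing + 25 years → 8 March 2038.
  Marketing Approval Extension: 933 days claimed exceeds the 757-day cap, so +757 days → 3 April 2040.
  Response Delay Deduction: −235 days → 12 August 2039.
Terminal disclaimer: IL-250037 expires on the earlier of 14 October 2038 and 12 August 2039.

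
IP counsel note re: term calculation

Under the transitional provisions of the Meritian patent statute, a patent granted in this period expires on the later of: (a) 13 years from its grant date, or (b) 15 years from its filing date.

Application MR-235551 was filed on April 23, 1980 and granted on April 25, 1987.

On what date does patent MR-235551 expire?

(a) grant + 13 years → 25 April 2000.
(b) filing + 15 years → 23 April 1995.
Later of the two: 25 April 2000.

2000-04-25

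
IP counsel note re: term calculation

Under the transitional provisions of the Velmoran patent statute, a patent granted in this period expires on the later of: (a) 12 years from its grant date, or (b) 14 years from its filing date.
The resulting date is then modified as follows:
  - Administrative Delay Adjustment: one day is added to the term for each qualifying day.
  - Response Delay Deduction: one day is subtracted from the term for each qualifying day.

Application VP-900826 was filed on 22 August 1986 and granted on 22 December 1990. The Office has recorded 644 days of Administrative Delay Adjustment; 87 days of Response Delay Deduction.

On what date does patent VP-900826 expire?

July 1, 2004

(a) grant + 12 years → 22 December 2002.
(b) filing + 14 years → 22 August 2000.
Later of the two: 22 December 2002.
Administrative Delay Adjustment: +644 days → 26 September 2004.
Response Delay Deduction: −87 days → 1 July 2004.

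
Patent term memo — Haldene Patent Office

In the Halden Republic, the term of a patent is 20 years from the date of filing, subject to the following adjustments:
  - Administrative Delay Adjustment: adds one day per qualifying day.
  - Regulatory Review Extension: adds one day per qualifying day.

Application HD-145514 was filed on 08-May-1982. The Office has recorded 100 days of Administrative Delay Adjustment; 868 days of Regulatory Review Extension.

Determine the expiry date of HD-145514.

Base term: filing date + 20 years → 8 May 2002.
Administrative Delay Adjustment: +100 days → 16 August 2002.
Regulatory Review Extension: +868 days → 31 December 2004.

2004-12-31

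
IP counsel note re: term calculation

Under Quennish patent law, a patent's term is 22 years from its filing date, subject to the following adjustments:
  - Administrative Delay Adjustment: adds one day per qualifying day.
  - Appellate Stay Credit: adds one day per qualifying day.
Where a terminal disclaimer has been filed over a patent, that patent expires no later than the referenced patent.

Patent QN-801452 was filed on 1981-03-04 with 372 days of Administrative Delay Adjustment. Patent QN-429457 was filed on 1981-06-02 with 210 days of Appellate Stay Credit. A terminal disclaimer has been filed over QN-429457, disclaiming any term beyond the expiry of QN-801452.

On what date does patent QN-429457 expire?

December 29, 2003

Natural term of QN-429457:
  Base: filing + 22 years → 2 June 2003.
  Appellate Stay Credit: +210 days → 29 December 2003.
Expiry of referenced patent QN-801452:
  Base: filing + 22 years → 4 March 2003.
  Administrative Delay Adjustment: +372 days → 10 March 2004.
Terminal disclaimer: QN-429457 expires on the earlier of 29 December 2003 and 10 March 2004.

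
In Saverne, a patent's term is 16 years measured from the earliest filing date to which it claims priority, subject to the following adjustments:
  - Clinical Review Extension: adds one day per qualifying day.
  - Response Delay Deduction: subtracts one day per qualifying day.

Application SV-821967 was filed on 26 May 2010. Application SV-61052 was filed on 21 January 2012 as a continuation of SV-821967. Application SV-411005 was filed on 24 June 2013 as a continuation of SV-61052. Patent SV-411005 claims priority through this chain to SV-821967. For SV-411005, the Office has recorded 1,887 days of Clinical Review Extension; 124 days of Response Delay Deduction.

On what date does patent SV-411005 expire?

2031-03-24

Earliest priority filing: 26 May 2010.
Base term: 26 May 2010 + 16 years → 26 May 2026.
Clinical Review Extension: +1887 days → 26 July 2031.
Response Delay Deduction: −124 days → 24 March 2031.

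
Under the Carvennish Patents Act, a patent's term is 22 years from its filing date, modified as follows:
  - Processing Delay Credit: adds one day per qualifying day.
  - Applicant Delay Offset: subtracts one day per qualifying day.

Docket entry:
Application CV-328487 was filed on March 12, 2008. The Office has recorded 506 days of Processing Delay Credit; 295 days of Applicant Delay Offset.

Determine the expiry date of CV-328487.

October 9, 2030

Base term: filing date + 22 years → 12 March 2030.
Processing Delay Credit: +506 days → 31 July 2031.
Applicant Delay Offset: −295 days → 9 October 2030.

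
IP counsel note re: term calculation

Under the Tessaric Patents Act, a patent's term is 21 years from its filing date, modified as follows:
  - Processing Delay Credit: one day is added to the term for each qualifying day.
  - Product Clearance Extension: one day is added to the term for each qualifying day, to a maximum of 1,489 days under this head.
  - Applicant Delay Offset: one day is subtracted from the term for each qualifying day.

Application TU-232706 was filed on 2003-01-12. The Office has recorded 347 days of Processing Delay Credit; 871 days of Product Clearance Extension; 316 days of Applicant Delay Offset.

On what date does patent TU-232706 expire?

Base term: filing date + 21 years → 12 January 2024.
Processing Delay Credit: +347 days → 24 December 2024.
Product Clearance Extension: 871 days (within the 1489-day cap) → +871 days → 14 May 2027.
Applicant Delay Offset: −316 days → 2 July 2026.

2026-07-02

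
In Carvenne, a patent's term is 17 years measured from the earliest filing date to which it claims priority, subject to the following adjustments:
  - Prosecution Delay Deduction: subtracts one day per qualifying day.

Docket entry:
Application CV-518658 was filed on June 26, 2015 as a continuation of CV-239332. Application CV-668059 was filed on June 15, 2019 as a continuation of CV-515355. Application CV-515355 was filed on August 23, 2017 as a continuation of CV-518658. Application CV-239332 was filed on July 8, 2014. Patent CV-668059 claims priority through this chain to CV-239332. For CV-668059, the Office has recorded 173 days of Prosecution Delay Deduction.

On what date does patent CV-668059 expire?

Earliest priority filing: 8 July 2014.
Base term: 8 July 2014 + 17 years → 8 July 2031.
Prosecution Delay Deduction: −173 days → 16 January 2031.

January 16, 2031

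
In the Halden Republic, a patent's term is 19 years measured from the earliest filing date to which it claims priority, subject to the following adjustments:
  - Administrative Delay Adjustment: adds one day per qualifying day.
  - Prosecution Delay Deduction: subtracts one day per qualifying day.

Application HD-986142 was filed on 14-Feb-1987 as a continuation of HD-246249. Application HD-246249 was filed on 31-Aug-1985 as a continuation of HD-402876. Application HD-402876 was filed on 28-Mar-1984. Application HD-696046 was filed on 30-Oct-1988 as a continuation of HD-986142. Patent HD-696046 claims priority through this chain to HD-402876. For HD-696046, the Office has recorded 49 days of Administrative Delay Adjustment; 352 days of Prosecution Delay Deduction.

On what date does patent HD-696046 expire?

Earliest priority filing: 28 March 1984.
Base term: 28 March 1984 + 19 years → 28 March 2003.
Administrative Delay Adjustment: +49 days → 16 May 2003.
Prosecution Delay Deduction: −352 days → 29 May 2002.

May 29, 2002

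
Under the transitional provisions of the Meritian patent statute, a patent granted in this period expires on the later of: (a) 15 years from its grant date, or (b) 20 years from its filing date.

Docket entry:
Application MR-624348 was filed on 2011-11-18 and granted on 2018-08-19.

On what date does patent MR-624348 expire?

August 19, 2033

(a) grant + 15 years → 19 August 2033.
(b) filing + 20 years → 18 November 2031.
Later of the two: 19 August 2033.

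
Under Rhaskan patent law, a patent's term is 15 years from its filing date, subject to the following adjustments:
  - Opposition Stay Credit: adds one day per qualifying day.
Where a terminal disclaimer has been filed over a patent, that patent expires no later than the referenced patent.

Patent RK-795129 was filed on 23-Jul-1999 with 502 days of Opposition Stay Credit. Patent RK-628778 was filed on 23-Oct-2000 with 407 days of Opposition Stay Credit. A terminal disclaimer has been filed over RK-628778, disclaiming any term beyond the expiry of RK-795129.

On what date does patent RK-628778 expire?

2015-12-07

Natural term of RK-628778:
  Base: filing + 15 years → 23 October 2015.
  Opposition Stay Credit: +407 days → 3 December 2016.
Expiry of referenced patent RK-795129:
  Base: filing + 15 years → 23 July 2014.
  Opposition Stay Credit: +502 days → 7 December 2015.
Terminal disclaimer: RK-628778 expires on the earlier of 3 December 2016 and 7 December 2015.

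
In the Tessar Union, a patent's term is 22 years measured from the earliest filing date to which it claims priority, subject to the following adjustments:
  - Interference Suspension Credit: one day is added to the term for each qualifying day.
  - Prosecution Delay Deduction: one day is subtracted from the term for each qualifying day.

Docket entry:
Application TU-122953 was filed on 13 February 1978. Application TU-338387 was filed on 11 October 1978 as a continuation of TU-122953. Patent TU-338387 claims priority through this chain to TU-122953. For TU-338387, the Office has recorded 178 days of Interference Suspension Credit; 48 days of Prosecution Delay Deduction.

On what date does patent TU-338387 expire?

Earliest priority filing: 13 February 1978.
Base term: 13 February 1978 + 22 years → 13 February 2000.
Interference Suspension Credit: +178 days → 9 August 2000.
Prosecution Delay Deduction: −48 days → 22 June 2000.

June 22, 2000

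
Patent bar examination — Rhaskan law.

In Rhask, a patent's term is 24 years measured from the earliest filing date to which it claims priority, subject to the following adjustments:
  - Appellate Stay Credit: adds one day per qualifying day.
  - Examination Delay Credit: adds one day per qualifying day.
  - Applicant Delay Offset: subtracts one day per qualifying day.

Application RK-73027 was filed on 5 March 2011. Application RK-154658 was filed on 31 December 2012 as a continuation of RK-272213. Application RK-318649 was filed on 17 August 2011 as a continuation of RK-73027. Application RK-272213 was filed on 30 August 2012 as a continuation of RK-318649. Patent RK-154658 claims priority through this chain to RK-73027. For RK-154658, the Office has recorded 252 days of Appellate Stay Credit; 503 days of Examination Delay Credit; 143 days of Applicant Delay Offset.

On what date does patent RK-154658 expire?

2036-11-06

Earliest priority filing: 5 March 2011.
Base term: 5 March 2011 + 24 years → 5 March 2035.
Appellate Stay Credit: +252 days → 12 November 2035.
Examination Delay Credit: +503 days → 29 March 2037.
Applicant Delay Offset: −143 days → 6 November 2036.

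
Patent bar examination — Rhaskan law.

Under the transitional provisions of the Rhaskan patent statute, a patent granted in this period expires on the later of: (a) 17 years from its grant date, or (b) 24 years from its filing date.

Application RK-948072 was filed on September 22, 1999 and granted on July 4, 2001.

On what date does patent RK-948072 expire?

(a) grant + 17 years → 4 July 2018.
(b) filing + 24 years → 22 September 2023.
Later of the two: 22 September 2023.

September 22, 2023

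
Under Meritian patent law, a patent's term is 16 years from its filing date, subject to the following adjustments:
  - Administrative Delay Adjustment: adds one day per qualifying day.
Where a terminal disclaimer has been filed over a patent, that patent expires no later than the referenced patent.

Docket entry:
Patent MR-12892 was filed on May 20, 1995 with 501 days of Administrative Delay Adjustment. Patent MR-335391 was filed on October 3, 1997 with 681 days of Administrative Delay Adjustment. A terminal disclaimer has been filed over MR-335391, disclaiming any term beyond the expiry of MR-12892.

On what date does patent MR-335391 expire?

2012-10-02

Natural term of MR-335391:
  Base: filing + 16 years → 3 October 2013.
  Administrative Delay Adjustment: +681 days → 15 August 2015.
Expiry of referenced patent MR-12892:
  Base: filing + 16 years → 20 May 2011.
  Administrative Delay Adjustment: +501 days → 2 October 2012.
Terminal disclaimer: MR-335391 expires on the earlier of 15 August 2015 and 2 October 2012.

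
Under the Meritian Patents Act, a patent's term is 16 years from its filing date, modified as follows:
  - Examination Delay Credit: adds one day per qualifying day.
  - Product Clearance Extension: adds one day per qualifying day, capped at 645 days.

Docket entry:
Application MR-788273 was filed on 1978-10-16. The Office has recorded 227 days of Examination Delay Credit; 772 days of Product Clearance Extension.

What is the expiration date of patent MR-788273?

Base term: filing date + 16 years → 16 October 1994.
Examination Delay Credit: +227 days → 31 May 1995.
Product Clearance Extension: 772 days claimed exceeds the 645-day cap, so +645 days → 6 March 1997.

March 6, 1997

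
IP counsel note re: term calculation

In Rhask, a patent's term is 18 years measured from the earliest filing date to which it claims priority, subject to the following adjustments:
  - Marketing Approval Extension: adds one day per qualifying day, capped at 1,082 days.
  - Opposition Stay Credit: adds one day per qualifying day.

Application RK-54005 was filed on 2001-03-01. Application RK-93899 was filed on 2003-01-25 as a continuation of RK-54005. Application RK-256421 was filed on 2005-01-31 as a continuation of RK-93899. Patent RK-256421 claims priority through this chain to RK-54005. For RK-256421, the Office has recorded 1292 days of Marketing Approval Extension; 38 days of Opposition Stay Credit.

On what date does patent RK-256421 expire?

March 25, 2022

Earliest priority filing: 1 March 2001.
Base term: 1 March 2001 + 18 years → 1 March 2019.
Marketing Approval Extension: 1292 days claimed exceeds the 1082-day cap, so +1082 days → 15 February 2022.
Opposition Stay Credit: +38 days → 25 March 2022.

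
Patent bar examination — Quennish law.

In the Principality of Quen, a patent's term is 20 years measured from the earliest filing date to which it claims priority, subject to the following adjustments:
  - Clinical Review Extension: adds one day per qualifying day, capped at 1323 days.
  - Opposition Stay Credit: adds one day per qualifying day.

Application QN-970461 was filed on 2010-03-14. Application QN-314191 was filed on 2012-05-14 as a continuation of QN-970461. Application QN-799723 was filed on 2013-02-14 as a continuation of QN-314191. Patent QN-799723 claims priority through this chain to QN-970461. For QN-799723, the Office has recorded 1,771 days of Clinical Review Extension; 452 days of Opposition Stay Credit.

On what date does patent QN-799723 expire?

2035-01-22

Earliest priority filing: 14 March 2010.
Base term: 14 March 2010 + 20 years → 14 March 2030.
Clinical Review Extension: 1771 days claimed exceeds the 1323-day cap, so +1323 days → 27 October 2033.
Opposition Stay Credit: +452 days → 22 January 2035.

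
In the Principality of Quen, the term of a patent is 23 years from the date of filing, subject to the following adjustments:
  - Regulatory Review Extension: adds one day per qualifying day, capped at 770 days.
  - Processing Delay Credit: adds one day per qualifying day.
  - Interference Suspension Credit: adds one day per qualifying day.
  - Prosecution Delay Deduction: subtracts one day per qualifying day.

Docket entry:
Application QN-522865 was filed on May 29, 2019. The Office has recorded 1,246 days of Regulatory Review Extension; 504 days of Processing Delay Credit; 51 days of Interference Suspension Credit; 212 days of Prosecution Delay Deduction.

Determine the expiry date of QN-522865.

Base term: filing date + 23 years → 29 May 2042.
Regulatory Review Extension: 1246 days claimed exceeds the 770-day cap, so +770 days → 7 July 2044.
Processing Delay Credit: +504 days → 23 November 2045.
Interference Suspension Credit: +51 days → 13 January 2046.
Prosecution Delay Deduction: −212 days → 15 June 2045.

June 15, 2045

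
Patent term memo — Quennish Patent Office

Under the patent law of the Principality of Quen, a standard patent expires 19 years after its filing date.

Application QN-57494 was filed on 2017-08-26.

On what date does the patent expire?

2036-08-26

Filing date + 19 years → 26 August 2036.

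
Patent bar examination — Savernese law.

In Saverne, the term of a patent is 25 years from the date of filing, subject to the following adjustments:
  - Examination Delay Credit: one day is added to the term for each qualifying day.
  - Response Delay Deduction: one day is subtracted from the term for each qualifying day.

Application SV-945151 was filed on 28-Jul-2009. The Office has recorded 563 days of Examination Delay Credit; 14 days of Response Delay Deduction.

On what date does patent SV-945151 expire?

January 28, 2036

Base term: filing date + 25 years → 28 July 2034.
Examination Delay Credit: +563 days → 11 February 2036.
Response Delay Deduction: −14 days → 28 January 2036.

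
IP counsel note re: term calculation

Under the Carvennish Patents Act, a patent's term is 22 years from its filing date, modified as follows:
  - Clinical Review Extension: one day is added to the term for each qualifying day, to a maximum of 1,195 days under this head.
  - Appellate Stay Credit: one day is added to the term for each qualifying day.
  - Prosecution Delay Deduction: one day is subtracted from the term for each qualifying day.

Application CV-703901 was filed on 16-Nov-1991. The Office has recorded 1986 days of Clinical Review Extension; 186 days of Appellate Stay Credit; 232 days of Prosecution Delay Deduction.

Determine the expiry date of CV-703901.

January 8, 2017

Base term: filing date + 22 years → 16 November 2013.
Clinical Review Extension: 1986 days claimed exceeds the 1195-day cap, so +1195 days → 23 February 2017.
Appellate Stay Credit: +186 days → 28 August 2017.
Prosecution Delay Deduction: −232 days → 8 January 2017.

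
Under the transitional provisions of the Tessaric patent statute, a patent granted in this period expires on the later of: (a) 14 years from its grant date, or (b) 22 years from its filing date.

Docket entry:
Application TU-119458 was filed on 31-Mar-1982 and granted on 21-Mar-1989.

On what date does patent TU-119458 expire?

2004-03-31

(a) grant + 14 years → 21 March 2003.
(b) filing + 22 years → 31 March 2004.
Later of the two: 31 March 2004.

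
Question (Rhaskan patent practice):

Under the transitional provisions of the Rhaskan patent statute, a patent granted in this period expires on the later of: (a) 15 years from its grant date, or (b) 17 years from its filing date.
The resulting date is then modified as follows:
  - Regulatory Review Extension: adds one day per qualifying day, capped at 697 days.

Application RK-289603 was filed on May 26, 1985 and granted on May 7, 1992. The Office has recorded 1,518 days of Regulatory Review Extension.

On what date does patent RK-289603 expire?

(a) grant + 15 years → 7 May 2007.
(b) filing + 17 years → 26 May 2002.
Later of the two: 7 May 2007.
Regulatory Review Extension: 1518 days claimed exceeds the 697-day cap, so +697 days → 3 April 2009.

April 3, 2009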